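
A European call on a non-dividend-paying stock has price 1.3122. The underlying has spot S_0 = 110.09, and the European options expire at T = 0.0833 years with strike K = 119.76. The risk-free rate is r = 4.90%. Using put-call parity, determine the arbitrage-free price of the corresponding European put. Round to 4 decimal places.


Answer: Put price = 10.4944

Derivation:
Put-call parity: C - P = S_0 * exp(-qT) - K * exp(-rT).
S_0 * exp(-qT) = 110.0900 * 1.00000000 = 110.09000000
K * exp(-rT) = 119.7600 * 0.99592662 = 119.27217187
P = C - S*exp(-qT) + K*exp(-rT)
P = 1.3122 - 110.09000000 + 119.27217187 = 10.4944


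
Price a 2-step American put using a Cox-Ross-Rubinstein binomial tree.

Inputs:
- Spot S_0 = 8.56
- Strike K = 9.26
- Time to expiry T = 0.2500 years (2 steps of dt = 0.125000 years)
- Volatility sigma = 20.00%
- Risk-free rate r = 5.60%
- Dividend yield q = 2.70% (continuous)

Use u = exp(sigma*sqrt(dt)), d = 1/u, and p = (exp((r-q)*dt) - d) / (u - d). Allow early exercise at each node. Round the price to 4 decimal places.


dt = T/N = 0.125000
u = exp(sigma*sqrt(dt)) = 1.073271; d = 1/u = 0.931731
p = (exp((r-q)*dt) - d) / (u - d) = 0.507987
Discount per step: exp(-r*dt) = 0.993024
Stock lattice S(k, i) with i counting down-moves:
  k=0: S(0,0) = 8.5600
  k=1: S(1,0) = 9.1872; S(1,1) = 7.9756
  k=2: S(2,0) = 9.8603; S(2,1) = 8.5600; S(2,2) = 7.4311
Terminal payoffs V(N, i) = max(K - S_T, 0):
  V(2,0) = 0.000000; V(2,1) = 0.700000; V(2,2) = 1.828863
Backward induction: V(k, i) = exp(-r*dt) * [p * V(k+1, i) + (1-p) * V(k+1, i+1)]; then take max(V_cont, immediate exercise) for American.
  V(1,0) = exp(-r*dt) * [p*0.000000 + (1-p)*0.700000] = 0.342006; exercise = 0.072803; V(1,0) = max -> 0.342006
  V(1,1) = exp(-r*dt) * [p*0.700000 + (1-p)*1.828863] = 1.246658; exercise = 1.284379; V(1,1) = max -> 1.284379
  V(0,0) = exp(-r*dt) * [p*0.342006 + (1-p)*1.284379] = 0.800046; exercise = 0.700000; V(0,0) = max -> 0.800046

Answer: Price = V(0,0) = 0.8000


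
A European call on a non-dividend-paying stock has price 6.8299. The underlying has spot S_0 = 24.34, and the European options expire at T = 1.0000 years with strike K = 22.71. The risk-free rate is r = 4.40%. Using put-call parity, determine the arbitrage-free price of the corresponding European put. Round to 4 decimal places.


Put-call parity: C - P = S_0 * exp(-qT) - K * exp(-rT).
S_0 * exp(-qT) = 24.3400 * 1.00000000 = 24.34000000
K * exp(-rT) = 22.7100 * 0.95695396 = 21.73242437
P = C - S*exp(-qT) + K*exp(-rT)
P = 6.8299 - 24.34000000 + 21.73242437 = 4.2223

Answer: Put price = 4.2223


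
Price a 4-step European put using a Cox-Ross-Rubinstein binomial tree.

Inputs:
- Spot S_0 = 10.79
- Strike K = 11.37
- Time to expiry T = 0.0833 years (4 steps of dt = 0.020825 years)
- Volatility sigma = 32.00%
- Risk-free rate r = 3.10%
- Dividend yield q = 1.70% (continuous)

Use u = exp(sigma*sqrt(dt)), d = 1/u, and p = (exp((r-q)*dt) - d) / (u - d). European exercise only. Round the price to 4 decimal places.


dt = T/N = 0.020825
u = exp(sigma*sqrt(dt)) = 1.047262; d = 1/u = 0.954871
p = (exp((r-q)*dt) - d) / (u - d) = 0.491613
Discount per step: exp(-r*dt) = 0.999355
Stock lattice S(k, i) with i counting down-moves:
  k=0: S(0,0) = 10.7900
  k=1: S(1,0) = 11.3000; S(1,1) = 10.3031
  k=2: S(2,0) = 11.8340; S(2,1) = 10.7900; S(2,2) = 9.8381
  k=3: S(3,0) = 12.3933; S(3,1) = 11.3000; S(3,2) = 10.3031; S(3,3) = 9.3941
  k=4: S(4,0) = 12.9790; S(4,1) = 11.8340; S(4,2) = 10.7900; S(4,3) = 9.8381; S(4,4) = 8.9702
Terminal payoffs V(N, i) = max(K - S_T, 0):
  V(4,0) = 0.000000; V(4,1) = 0.000000; V(4,2) = 0.580000; V(4,3) = 1.531904; V(4,4) = 2.399830
Backward induction: V(k, i) = exp(-r*dt) * [p * V(k+1, i) + (1-p) * V(k+1, i+1)].
  V(3,0) = exp(-r*dt) * [p*0.000000 + (1-p)*0.000000] = 0.000000
  V(3,1) = exp(-r*dt) * [p*0.000000 + (1-p)*0.580000] = 0.294674
  V(3,2) = exp(-r*dt) * [p*0.580000 + (1-p)*1.531904] = 1.063248
  V(3,3) = exp(-r*dt) * [p*1.531904 + (1-p)*2.399830] = 1.971872
  V(2,0) = exp(-r*dt) * [p*0.000000 + (1-p)*0.294674] = 0.149712
  V(2,1) = exp(-r*dt) * [p*0.294674 + (1-p)*1.063248] = 0.684965
  V(2,2) = exp(-r*dt) * [p*1.063248 + (1-p)*1.971872] = 1.524196
  V(1,0) = exp(-r*dt) * [p*0.149712 + (1-p)*0.684965] = 0.421555
  V(1,1) = exp(-r*dt) * [p*0.684965 + (1-p)*1.524196] = 1.110901
  V(0,0) = exp(-r*dt) * [p*0.421555 + (1-p)*1.110901] = 0.771511

Answer: Price = V(0,0) = 0.7715


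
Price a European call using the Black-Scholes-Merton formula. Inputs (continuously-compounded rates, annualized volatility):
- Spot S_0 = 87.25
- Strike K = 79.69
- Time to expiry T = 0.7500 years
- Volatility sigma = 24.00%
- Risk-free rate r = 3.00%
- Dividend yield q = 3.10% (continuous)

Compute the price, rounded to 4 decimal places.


d1 = (ln(S/K) + (r - q + 0.5*sigma^2) * T) / (sigma * sqrt(T)) = 0.53637502
d2 = d1 - sigma * sqrt(T) = 0.32852892
exp(-rT) = 0.97775124; exp(-qT) = 0.97701820
C = S_0 * exp(-qT) * N(d1) - K * exp(-rT) * N(d2)
N(d1) = 0.70415030; N(d2) = 0.62874411
C = 87.2500 * 0.97701820 * 0.70415030 - 79.6900 * 0.97775124 * 0.62874411 = 11.0353

Answer: Price = 11.0353


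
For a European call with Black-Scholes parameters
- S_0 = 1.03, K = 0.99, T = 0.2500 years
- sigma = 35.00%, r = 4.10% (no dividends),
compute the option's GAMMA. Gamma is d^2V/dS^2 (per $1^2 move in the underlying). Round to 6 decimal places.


d1 = 0.3724093605; d2 = 0.1974093605
phi(d1) = 0.3722152738; exp(-qT) = 1.0000000000; exp(-rT) = 0.9898023522
Gamma = exp(-qT) * phi(d1) / (S * sigma * sqrt(T)) = 1.0000000000 * 0.3722152738 / (1.0300 * 0.3500 * 0.5000000000) = 2.064995

Answer: Gamma = 2.064995


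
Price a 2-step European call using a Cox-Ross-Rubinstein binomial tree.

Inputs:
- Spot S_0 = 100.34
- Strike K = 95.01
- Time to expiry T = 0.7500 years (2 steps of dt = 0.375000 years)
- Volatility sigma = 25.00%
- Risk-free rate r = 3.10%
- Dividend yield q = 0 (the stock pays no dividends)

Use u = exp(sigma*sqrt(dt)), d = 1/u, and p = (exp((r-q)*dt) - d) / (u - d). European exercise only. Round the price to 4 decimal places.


dt = T/N = 0.375000
u = exp(sigma*sqrt(dt)) = 1.165433; d = 1/u = 0.858050
p = (exp((r-q)*dt) - d) / (u - d) = 0.499841
Discount per step: exp(-r*dt) = 0.988442
Stock lattice S(k, i) with i counting down-moves:
  k=0: S(0,0) = 100.3400
  k=1: S(1,0) = 116.9396; S(1,1) = 86.0967
  k=2: S(2,0) = 136.2853; S(2,1) = 100.3400; S(2,2) = 73.8753
Terminal payoffs V(N, i) = max(S_T - K, 0):
  V(2,0) = 41.275321; V(2,1) = 5.330000; V(2,2) = 0.000000
Backward induction: V(k, i) = exp(-r*dt) * [p * V(k+1, i) + (1-p) * V(k+1, i+1)].
  V(1,0) = exp(-r*dt) * [p*41.275321 + (1-p)*5.330000] = 23.027692
  V(1,1) = exp(-r*dt) * [p*5.330000 + (1-p)*0.000000] = 2.633362
  V(0,0) = exp(-r*dt) * [p*23.027692 + (1-p)*2.633362] = 12.679034

Answer: Price = V(0,0) = 12.6790


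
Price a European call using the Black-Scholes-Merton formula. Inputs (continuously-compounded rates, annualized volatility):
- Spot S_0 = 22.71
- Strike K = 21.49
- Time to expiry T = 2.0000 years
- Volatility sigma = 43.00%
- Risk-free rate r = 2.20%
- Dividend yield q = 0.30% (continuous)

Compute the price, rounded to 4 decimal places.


d1 = (ln(S/K) + (r - q + 0.5*sigma^2) * T) / (sigma * sqrt(T)) = 0.45734622
d2 = d1 - sigma * sqrt(T) = -0.15076562
exp(-rT) = 0.95695396; exp(-qT) = 0.99401796
C = S_0 * exp(-qT) * N(d1) - K * exp(-rT) * N(d2)
N(d1) = 0.67628889; N(d2) = 0.44008031
C = 22.7100 * 0.99401796 * 0.67628889 - 21.4900 * 0.95695396 * 0.44008031 = 6.2164

Answer: Price = 6.2164


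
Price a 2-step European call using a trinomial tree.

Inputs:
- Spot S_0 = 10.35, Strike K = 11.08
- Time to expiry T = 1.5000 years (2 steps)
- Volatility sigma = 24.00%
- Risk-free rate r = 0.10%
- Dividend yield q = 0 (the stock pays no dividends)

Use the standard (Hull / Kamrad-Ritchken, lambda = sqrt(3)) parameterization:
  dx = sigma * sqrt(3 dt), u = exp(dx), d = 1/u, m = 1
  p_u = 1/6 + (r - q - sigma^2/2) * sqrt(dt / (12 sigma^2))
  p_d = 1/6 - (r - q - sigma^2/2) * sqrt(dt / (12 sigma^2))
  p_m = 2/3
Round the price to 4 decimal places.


Answer: Price = V(0,0) = 0.8812

Derivation:
dt = T/N = 0.750000; dx = sigma*sqrt(3*dt) = 0.360000
u = exp(dx) = 1.433329; d = 1/u = 0.697676
p_u = 0.137708, p_m = 0.666667, p_d = 0.195625
Discount per step: exp(-r*dt) = 0.999250
Stock lattice S(k, j) with j the centered position index:
  k=0: S(0,+0) = 10.3500
  k=1: S(1,-1) = 7.2209; S(1,+0) = 10.3500; S(1,+1) = 14.8350
  k=2: S(2,-2) = 5.0379; S(2,-1) = 7.2209; S(2,+0) = 10.3500; S(2,+1) = 14.8350; S(2,+2) = 21.2634
Terminal payoffs V(N, j) = max(S_T - K, 0):
  V(2,-2) = 0.000000; V(2,-1) = 0.000000; V(2,+0) = 0.000000; V(2,+1) = 3.754959; V(2,+2) = 10.183384
Backward induction: V(k, j) = exp(-r*dt) * [p_u * V(k+1, j+1) + p_m * V(k+1, j) + p_d * V(k+1, j-1)]
  V(1,-1) = exp(-r*dt) * [p_u*0.000000 + p_m*0.000000 + p_d*0.000000] = 0.000000
  V(1,+0) = exp(-r*dt) * [p_u*3.754959 + p_m*0.000000 + p_d*0.000000] = 0.516702
  V(1,+1) = exp(-r*dt) * [p_u*10.183384 + p_m*3.754959 + p_d*0.000000] = 3.902715
  V(0,+0) = exp(-r*dt) * [p_u*3.902715 + p_m*0.516702 + p_d*0.000000] = 0.881243


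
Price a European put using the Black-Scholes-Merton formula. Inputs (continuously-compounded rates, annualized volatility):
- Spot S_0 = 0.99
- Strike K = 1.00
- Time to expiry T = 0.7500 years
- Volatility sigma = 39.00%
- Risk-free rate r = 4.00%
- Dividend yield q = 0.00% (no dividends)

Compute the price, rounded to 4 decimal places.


d1 = (ln(S/K) + (r - q + 0.5*sigma^2) * T) / (sigma * sqrt(T)) = 0.22794133
d2 = d1 - sigma * sqrt(T) = -0.10980857
exp(-rT) = 0.97044553; exp(-qT) = 1.00000000
P = K * exp(-rT) * N(-d2) - S_0 * exp(-qT) * N(-d1)
N(-d1) = 0.40984592; N(-d2) = 0.54371940
P = 1.0000 * 0.97044553 * 0.54371940 - 0.9900 * 1.00000000 * 0.40984592 = 0.1219

Answer: Price = 0.1219


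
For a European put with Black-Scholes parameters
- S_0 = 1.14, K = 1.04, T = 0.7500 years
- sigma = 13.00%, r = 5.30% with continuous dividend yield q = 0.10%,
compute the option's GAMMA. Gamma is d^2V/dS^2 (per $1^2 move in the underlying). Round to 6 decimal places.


Answer: Gamma = 1.479023

Derivation:
d1 = 1.2181650939; d2 = 1.1055817914
phi(d1) = 0.1899676221; exp(-qT) = 0.9992502812; exp(-rT) = 0.9610296665
Gamma = exp(-qT) * phi(d1) / (S * sigma * sqrt(T)) = 0.9992502812 * 0.1899676221 / (1.1400 * 0.1300 * 0.8660254038) = 1.479023


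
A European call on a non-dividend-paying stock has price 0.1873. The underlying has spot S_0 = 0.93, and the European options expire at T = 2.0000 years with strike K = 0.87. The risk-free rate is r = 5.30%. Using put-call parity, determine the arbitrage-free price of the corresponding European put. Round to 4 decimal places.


Answer: Put price = 0.0398

Derivation:
Put-call parity: C - P = S_0 * exp(-qT) - K * exp(-rT).
S_0 * exp(-qT) = 0.9300 * 1.00000000 = 0.93000000
K * exp(-rT) = 0.8700 * 0.89942465 = 0.78249944
P = C - S*exp(-qT) + K*exp(-rT)
P = 0.1873 - 0.93000000 + 0.78249944 = 0.0398


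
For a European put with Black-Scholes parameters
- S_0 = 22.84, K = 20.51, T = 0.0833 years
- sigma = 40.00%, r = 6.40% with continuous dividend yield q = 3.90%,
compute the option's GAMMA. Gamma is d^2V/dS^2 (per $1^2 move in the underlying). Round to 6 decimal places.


d1 = 1.0077988646; d2 = 0.8923519070
phi(d1) = 0.2400836658; exp(-qT) = 0.9967565713; exp(-rT) = 0.9946829856
Gamma = exp(-qT) * phi(d1) / (S * sigma * sqrt(T)) = 0.9967565713 * 0.2400836658 / (22.8400 * 0.4000 * 0.2886173938) = 0.090756

Answer: Gamma = 0.090756


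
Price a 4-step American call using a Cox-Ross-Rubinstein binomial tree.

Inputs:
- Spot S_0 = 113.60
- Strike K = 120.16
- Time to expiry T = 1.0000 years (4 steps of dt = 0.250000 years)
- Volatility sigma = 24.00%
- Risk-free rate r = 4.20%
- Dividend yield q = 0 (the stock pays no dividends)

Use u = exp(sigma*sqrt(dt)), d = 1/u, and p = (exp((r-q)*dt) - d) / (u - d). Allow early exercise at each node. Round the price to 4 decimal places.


Answer: Price = V(0,0) = 10.3794

Derivation:
dt = T/N = 0.250000
u = exp(sigma*sqrt(dt)) = 1.127497; d = 1/u = 0.886920
p = (exp((r-q)*dt) - d) / (u - d) = 0.513911
Discount per step: exp(-r*dt) = 0.989555
Stock lattice S(k, i) with i counting down-moves:
  k=0: S(0,0) = 113.6000
  k=1: S(1,0) = 128.0836; S(1,1) = 100.7542
  k=2: S(2,0) = 144.4139; S(2,1) = 113.6000; S(2,2) = 89.3609
  k=3: S(3,0) = 162.8262; S(3,1) = 128.0836; S(3,2) = 100.7542; S(3,3) = 79.2560
  k=4: S(4,0) = 183.5861; S(4,1) = 144.4139; S(4,2) = 113.6000; S(4,3) = 89.3609; S(4,4) = 70.2938
Terminal payoffs V(N, i) = max(S_T - K, 0):
  V(4,0) = 63.426052; V(4,1) = 24.253903; V(4,2) = 0.000000; V(4,3) = 0.000000; V(4,4) = 0.000000
Backward induction: V(k, i) = exp(-r*dt) * [p * V(k+1, i) + (1-p) * V(k+1, i+1)]; then take max(V_cont, immediate exercise) for American.
  V(3,0) = exp(-r*dt) * [p*63.426052 + (1-p)*24.253903] = 43.921301; exercise = 42.666221; V(3,0) = max -> 43.921301
  V(3,1) = exp(-r*dt) * [p*24.253903 + (1-p)*0.000000] = 12.334158; exercise = 7.923642; V(3,1) = max -> 12.334158
  V(3,2) = exp(-r*dt) * [p*0.000000 + (1-p)*0.000000] = 0.000000; exercise = 0.000000; V(3,2) = max -> 0.000000
  V(3,3) = exp(-r*dt) * [p*0.000000 + (1-p)*0.000000] = 0.000000; exercise = 0.000000; V(3,3) = max -> 0.000000
  V(2,0) = exp(-r*dt) * [p*43.921301 + (1-p)*12.334158] = 28.268755; exercise = 24.253903; V(2,0) = max -> 28.268755
  V(2,1) = exp(-r*dt) * [p*12.334158 + (1-p)*0.000000] = 6.272453; exercise = 0.000000; V(2,1) = max -> 6.272453
  V(2,2) = exp(-r*dt) * [p*0.000000 + (1-p)*0.000000] = 0.000000; exercise = 0.000000; V(2,2) = max -> 0.000000
  V(1,0) = exp(-r*dt) * [p*28.268755 + (1-p)*6.272453] = 17.393007; exercise = 7.923642; V(1,0) = max -> 17.393007
  V(1,1) = exp(-r*dt) * [p*6.272453 + (1-p)*0.000000] = 3.189813; exercise = 0.000000; V(1,1) = max -> 3.189813
  V(0,0) = exp(-r*dt) * [p*17.393007 + (1-p)*3.189813] = 10.379434; exercise = 0.000000; V(0,0) = max -> 10.379434


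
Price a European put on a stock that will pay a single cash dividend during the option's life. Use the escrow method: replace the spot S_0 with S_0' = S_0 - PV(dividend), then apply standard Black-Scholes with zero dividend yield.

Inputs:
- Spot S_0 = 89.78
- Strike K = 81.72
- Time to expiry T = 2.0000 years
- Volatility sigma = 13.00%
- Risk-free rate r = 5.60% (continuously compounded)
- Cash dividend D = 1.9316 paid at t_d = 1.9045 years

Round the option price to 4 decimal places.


Answer: Price = 1.1915

Derivation:
PV(D) = D * exp(-r * t_d) = 1.9316 * 0.89883841 = 1.73619628
S_0' = S_0 - PV(D) = 89.7800 - 1.73619628 = 88.04380372
d1 = (ln(S_0'/K) + (r + sigma^2/2)*T) / (sigma*sqrt(T)) = 1.10654428
d2 = d1 - sigma*sqrt(T) = 0.92269651
exp(-rT) = 0.89404426
N(-d1) = 0.13424551; N(-d2) = 0.17808269
P = K * exp(-rT) * N(-d2) - S_0' * N(-d1) = 81.7200 * 0.89404426 * 0.17808269 - 88.04380372 * 0.13424551 = 1.1915


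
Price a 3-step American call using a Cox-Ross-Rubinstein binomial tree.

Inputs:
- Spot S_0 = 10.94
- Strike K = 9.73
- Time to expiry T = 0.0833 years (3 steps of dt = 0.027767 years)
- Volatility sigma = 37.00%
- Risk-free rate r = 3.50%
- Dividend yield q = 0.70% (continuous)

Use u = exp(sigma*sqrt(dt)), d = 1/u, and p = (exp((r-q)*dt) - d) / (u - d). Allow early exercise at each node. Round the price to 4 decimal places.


Answer: Price = V(0,0) = 1.3158

Derivation:
dt = T/N = 0.027767
u = exp(sigma*sqrt(dt)) = 1.063595; d = 1/u = 0.940208
p = (exp((r-q)*dt) - d) / (u - d) = 0.490895
Discount per step: exp(-r*dt) = 0.999029
Stock lattice S(k, i) with i counting down-moves:
  k=0: S(0,0) = 10.9400
  k=1: S(1,0) = 11.6357; S(1,1) = 10.2859
  k=2: S(2,0) = 12.3757; S(2,1) = 10.9400; S(2,2) = 9.6709
  k=3: S(3,0) = 13.1627; S(3,1) = 11.6357; S(3,2) = 10.2859; S(3,3) = 9.0926
Terminal payoffs V(N, i) = max(S_T - K, 0):
  V(3,0) = 3.432723; V(3,1) = 1.905725; V(3,2) = 0.555874; V(3,3) = 0.000000
Backward induction: V(k, i) = exp(-r*dt) * [p * V(k+1, i) + (1-p) * V(k+1, i+1)]; then take max(V_cont, immediate exercise) for American.
  V(2,0) = exp(-r*dt) * [p*3.432723 + (1-p)*1.905725] = 2.652741; exercise = 2.645695; V(2,0) = max -> 2.652741
  V(2,1) = exp(-r*dt) * [p*1.905725 + (1-p)*0.555874] = 1.217325; exercise = 1.210000; V(2,1) = max -> 1.217325
  V(2,2) = exp(-r*dt) * [p*0.555874 + (1-p)*0.000000] = 0.272610; exercise = 0.000000; V(2,2) = max -> 0.272610
  V(1,0) = exp(-r*dt) * [p*2.652741 + (1-p)*1.217325] = 1.920096; exercise = 1.905725; V(1,0) = max -> 1.920096
  V(1,1) = exp(-r*dt) * [p*1.217325 + (1-p)*0.272610] = 0.735651; exercise = 0.555874; V(1,1) = max -> 0.735651
  V(0,0) = exp(-r*dt) * [p*1.920096 + (1-p)*0.735651] = 1.315810; exercise = 1.210000; V(0,0) = max -> 1.315810


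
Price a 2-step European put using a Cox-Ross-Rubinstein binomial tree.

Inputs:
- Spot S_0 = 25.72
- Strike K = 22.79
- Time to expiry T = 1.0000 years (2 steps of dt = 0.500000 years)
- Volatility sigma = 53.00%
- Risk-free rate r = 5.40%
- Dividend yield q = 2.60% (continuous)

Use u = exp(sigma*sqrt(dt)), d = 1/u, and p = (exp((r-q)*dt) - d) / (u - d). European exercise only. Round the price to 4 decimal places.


Answer: Price = V(0,0) = 3.3225

Derivation:
dt = T/N = 0.500000
u = exp(sigma*sqrt(dt)) = 1.454652; d = 1/u = 0.687450
p = (exp((r-q)*dt) - d) / (u - d) = 0.425766
Discount per step: exp(-r*dt) = 0.973361
Stock lattice S(k, i) with i counting down-moves:
  k=0: S(0,0) = 25.7200
  k=1: S(1,0) = 37.4136; S(1,1) = 17.6812
  k=2: S(2,0) = 54.4238; S(2,1) = 25.7200; S(2,2) = 12.1549
Terminal payoffs V(N, i) = max(K - S_T, 0):
  V(2,0) = 0.000000; V(2,1) = 0.000000; V(2,2) = 10.635060
Backward induction: V(k, i) = exp(-r*dt) * [p * V(k+1, i) + (1-p) * V(k+1, i+1)].
  V(1,0) = exp(-r*dt) * [p*0.000000 + (1-p)*0.000000] = 0.000000
  V(1,1) = exp(-r*dt) * [p*0.000000 + (1-p)*10.635060] = 5.944327
  V(0,0) = exp(-r*dt) * [p*0.000000 + (1-p)*5.944327] = 3.322504


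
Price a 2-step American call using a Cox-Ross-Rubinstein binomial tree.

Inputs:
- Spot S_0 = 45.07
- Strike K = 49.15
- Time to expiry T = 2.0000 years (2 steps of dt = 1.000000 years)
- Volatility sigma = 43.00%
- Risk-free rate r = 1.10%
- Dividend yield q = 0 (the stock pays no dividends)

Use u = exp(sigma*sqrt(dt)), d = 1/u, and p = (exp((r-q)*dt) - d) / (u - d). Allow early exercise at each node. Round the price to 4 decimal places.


Answer: Price = V(0,0) = 9.2762

Derivation:
dt = T/N = 1.000000
u = exp(sigma*sqrt(dt)) = 1.537258; d = 1/u = 0.650509
p = (exp((r-q)*dt) - d) / (u - d) = 0.406600
Discount per step: exp(-r*dt) = 0.989060
Stock lattice S(k, i) with i counting down-moves:
  k=0: S(0,0) = 45.0700
  k=1: S(1,0) = 69.2842; S(1,1) = 29.3184
  k=2: S(2,0) = 106.5077; S(2,1) = 45.0700; S(2,2) = 19.0719
Terminal payoffs V(N, i) = max(S_T - K, 0):
  V(2,0) = 57.357652; V(2,1) = 0.000000; V(2,2) = 0.000000
Backward induction: V(k, i) = exp(-r*dt) * [p * V(k+1, i) + (1-p) * V(k+1, i+1)]; then take max(V_cont, immediate exercise) for American.
  V(1,0) = exp(-r*dt) * [p*57.357652 + (1-p)*0.000000] = 23.066471; exercise = 20.134197; V(1,0) = max -> 23.066471
  V(1,1) = exp(-r*dt) * [p*0.000000 + (1-p)*0.000000] = 0.000000; exercise = 0.000000; V(1,1) = max -> 0.000000
  V(0,0) = exp(-r*dt) * [p*23.066471 + (1-p)*0.000000] = 9.276218; exercise = 0.000000; V(0,0) = max -> 9.276218


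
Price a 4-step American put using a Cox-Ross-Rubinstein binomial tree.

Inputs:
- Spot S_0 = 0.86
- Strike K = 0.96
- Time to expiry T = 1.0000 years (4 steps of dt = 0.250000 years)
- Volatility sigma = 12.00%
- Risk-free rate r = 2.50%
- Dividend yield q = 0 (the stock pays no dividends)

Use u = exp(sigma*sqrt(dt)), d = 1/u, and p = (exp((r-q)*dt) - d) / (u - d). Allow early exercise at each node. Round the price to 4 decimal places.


dt = T/N = 0.250000
u = exp(sigma*sqrt(dt)) = 1.061837; d = 1/u = 0.941765
p = (exp((r-q)*dt) - d) / (u - d) = 0.537220
Discount per step: exp(-r*dt) = 0.993769
Stock lattice S(k, i) with i counting down-moves:
  k=0: S(0,0) = 0.8600
  k=1: S(1,0) = 0.9132; S(1,1) = 0.8099
  k=2: S(2,0) = 0.9696; S(2,1) = 0.8600; S(2,2) = 0.7628
  k=3: S(3,0) = 1.0296; S(3,1) = 0.9132; S(3,2) = 0.8099; S(3,3) = 0.7183
  k=4: S(4,0) = 1.0933; S(4,1) = 0.9696; S(4,2) = 0.8600; S(4,3) = 0.7628; S(4,4) = 0.6765
Terminal payoffs V(N, i) = max(K - S_T, 0):
  V(4,0) = 0.000000; V(4,1) = 0.000000; V(4,2) = 0.100000; V(4,3) = 0.197248; V(4,4) = 0.283500
Backward induction: V(k, i) = exp(-r*dt) * [p * V(k+1, i) + (1-p) * V(k+1, i+1)]; then take max(V_cont, immediate exercise) for American.
  V(3,0) = exp(-r*dt) * [p*0.000000 + (1-p)*0.000000] = 0.000000; exercise = 0.000000; V(3,0) = max -> 0.000000
  V(3,1) = exp(-r*dt) * [p*0.000000 + (1-p)*0.100000] = 0.045990; exercise = 0.046821; V(3,1) = max -> 0.046821
  V(3,2) = exp(-r*dt) * [p*0.100000 + (1-p)*0.197248] = 0.144101; exercise = 0.150083; V(3,2) = max -> 0.150083
  V(3,3) = exp(-r*dt) * [p*0.197248 + (1-p)*0.283500] = 0.235686; exercise = 0.241668; V(3,3) = max -> 0.241668
  V(2,0) = exp(-r*dt) * [p*0.000000 + (1-p)*0.046821] = 0.021533; exercise = 0.000000; V(2,0) = max -> 0.021533
  V(2,1) = exp(-r*dt) * [p*0.046821 + (1-p)*0.150083] = 0.094019; exercise = 0.100000; V(2,1) = max -> 0.100000
  V(2,2) = exp(-r*dt) * [p*0.150083 + (1-p)*0.241668] = 0.191267; exercise = 0.197248; V(2,2) = max -> 0.197248
  V(1,0) = exp(-r*dt) * [p*0.021533 + (1-p)*0.100000] = 0.057485; exercise = 0.046821; V(1,0) = max -> 0.057485
  V(1,1) = exp(-r*dt) * [p*0.100000 + (1-p)*0.197248] = 0.144101; exercise = 0.150083; V(1,1) = max -> 0.150083
  V(0,0) = exp(-r*dt) * [p*0.057485 + (1-p)*0.150083] = 0.099712; exercise = 0.100000; V(0,0) = max -> 0.100000

Answer: Price = V(0,0) = 0.1000


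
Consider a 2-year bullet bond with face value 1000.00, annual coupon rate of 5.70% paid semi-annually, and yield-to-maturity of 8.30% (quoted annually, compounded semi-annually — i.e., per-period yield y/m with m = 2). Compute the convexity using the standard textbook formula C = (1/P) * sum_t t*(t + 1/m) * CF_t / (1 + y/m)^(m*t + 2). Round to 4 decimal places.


Coupon per period c = face * coupon_rate / m = 28.500000
Periods per year m = 2; per-period yield y/m = 0.041500
Number of cashflows N = 4
Cashflows (t years, CF_t, discount factor 1/(1+y/m)^(m*t), PV):
  t = 0.5000: CF_t = 28.500000, DF = 0.960154, PV = 27.364378
  t = 1.0000: CF_t = 28.500000, DF = 0.921895, PV = 26.274007
  t = 1.5000: CF_t = 28.500000, DF = 0.885161, PV = 25.227083
  t = 2.0000: CF_t = 1028.500000, DF = 0.849890, PV = 874.112235
Price P = sum_t PV_t = 952.977703
Convexity numerator sum_t t*(t + 1/m) * CF_t / (1+y/m)^(m*t + 2):
  t = 0.5000: term = 12.613542
  t = 1.0000: term = 36.332813
  t = 1.5000: term = 69.770164
  t = 2.0000: term = 4029.198417
Convexity = (1/P) * sum = 4147.914935 / 952.977703 = 4.352583

Answer: Convexity = 4.3526


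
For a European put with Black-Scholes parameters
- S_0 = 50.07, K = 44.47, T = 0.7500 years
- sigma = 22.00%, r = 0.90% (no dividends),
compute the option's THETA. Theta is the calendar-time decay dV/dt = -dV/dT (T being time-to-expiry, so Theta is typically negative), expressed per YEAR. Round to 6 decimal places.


d1 = 0.7532175741; d2 = 0.5626919852
phi(d1) = 0.3004100542; exp(-qT) = 1.0000000000; exp(-rT) = 0.9932727301
Theta = -S*exp(-qT)*phi(d1)*sigma/(2*sqrt(T)) + r*K*exp(-rT)*N(-d2) - q*S*exp(-qT)*N(-d1)
N(-d1) = 0.2256595902; N(-d2) = 0.2868223214; sqrt(T) = 0.8660254038
Term 1 = -50.0700 * 1.0000000000 * 0.3004100542 * 0.2200 / (2 * 0.8660254038) = -1.9105310863
Term 2 = 0.0090 * 44.4700 * 0.9932727301 * 0.2868223214 = 0.1140226414
Term 3 = 0 (no dividend yield, q = 0)
Theta = -1.9105310863 + (0.1140226414) + (0.0000000000) = -1.796508

Answer: Theta = -1.796508


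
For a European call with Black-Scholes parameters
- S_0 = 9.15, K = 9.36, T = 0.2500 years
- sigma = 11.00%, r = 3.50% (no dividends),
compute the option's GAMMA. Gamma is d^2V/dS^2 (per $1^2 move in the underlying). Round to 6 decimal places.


Answer: Gamma = 0.772747

Derivation:
d1 = -0.2259802037; d2 = -0.2809802037
phi(d1) = 0.3888848248; exp(-qT) = 1.0000000000; exp(-rT) = 0.9912881698
Gamma = exp(-qT) * phi(d1) / (S * sigma * sqrt(T)) = 1.0000000000 * 0.3888848248 / (9.1500 * 0.1100 * 0.5000000000) = 0.772747


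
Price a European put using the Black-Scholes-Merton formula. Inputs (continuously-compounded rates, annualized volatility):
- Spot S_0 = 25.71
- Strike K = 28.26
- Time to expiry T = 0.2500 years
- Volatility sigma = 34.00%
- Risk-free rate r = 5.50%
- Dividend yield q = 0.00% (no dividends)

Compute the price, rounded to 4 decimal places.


d1 = (ln(S/K) + (r - q + 0.5*sigma^2) * T) / (sigma * sqrt(T)) = -0.39039621
d2 = d1 - sigma * sqrt(T) = -0.56039621
exp(-rT) = 0.98634410; exp(-qT) = 1.00000000
P = K * exp(-rT) * N(-d2) - S_0 * exp(-qT) * N(-d1)
N(-d1) = 0.65187821; N(-d2) = 0.71239539
P = 28.2600 * 0.98634410 * 0.71239539 - 25.7100 * 1.00000000 * 0.65187821 = 3.0976

Answer: Price = 3.0976


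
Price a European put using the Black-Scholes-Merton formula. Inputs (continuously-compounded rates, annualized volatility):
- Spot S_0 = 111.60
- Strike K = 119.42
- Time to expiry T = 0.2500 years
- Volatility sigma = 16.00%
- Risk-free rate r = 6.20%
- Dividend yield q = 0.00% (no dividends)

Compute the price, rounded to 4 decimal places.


Answer: Price = 7.3998

Derivation:
d1 = (ln(S/K) + (r - q + 0.5*sigma^2) * T) / (sigma * sqrt(T)) = -0.61282051
d2 = d1 - sigma * sqrt(T) = -0.69282051
exp(-rT) = 0.98461951; exp(-qT) = 1.00000000
P = K * exp(-rT) * N(-d2) - S_0 * exp(-qT) * N(-d1)
N(-d1) = 0.73000249; N(-d2) = 0.75578890
P = 119.4200 * 0.98461951 * 0.75578890 - 111.6000 * 1.00000000 * 0.73000249 = 7.3998


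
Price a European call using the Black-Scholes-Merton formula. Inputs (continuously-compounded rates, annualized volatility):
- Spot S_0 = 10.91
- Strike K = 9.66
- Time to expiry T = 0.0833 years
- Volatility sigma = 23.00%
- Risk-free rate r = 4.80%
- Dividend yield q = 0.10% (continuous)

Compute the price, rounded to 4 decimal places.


d1 = (ln(S/K) + (r - q + 0.5*sigma^2) * T) / (sigma * sqrt(T)) = 1.92528902
d2 = d1 - sigma * sqrt(T) = 1.85890702
exp(-rT) = 0.99600958; exp(-qT) = 0.99991670
C = S_0 * exp(-qT) * N(d1) - K * exp(-rT) * N(d2)
N(d1) = 0.97290339; N(d2) = 0.96847984
C = 10.9100 * 0.99991670 * 0.97290339 - 9.6600 * 0.99600958 * 0.96847984 = 1.2953

Answer: Price = 1.2953


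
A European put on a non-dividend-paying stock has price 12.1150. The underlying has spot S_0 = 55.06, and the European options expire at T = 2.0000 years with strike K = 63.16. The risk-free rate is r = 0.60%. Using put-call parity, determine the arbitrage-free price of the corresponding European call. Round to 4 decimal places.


Put-call parity: C - P = S_0 * exp(-qT) - K * exp(-rT).
S_0 * exp(-qT) = 55.0600 * 1.00000000 = 55.06000000
K * exp(-rT) = 63.1600 * 0.98807171 = 62.40660938
C = P + S*exp(-qT) - K*exp(-rT)
C = 12.1150 + 55.06000000 - 62.40660938 = 4.7684

Answer: Call price = 4.7684


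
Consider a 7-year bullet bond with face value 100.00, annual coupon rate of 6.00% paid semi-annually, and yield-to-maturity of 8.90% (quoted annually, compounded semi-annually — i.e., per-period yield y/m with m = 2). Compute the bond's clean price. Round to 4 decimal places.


Answer: Price = 85.1286

Derivation:
Coupon per period c = face * coupon_rate / m = 3.000000
Periods per year m = 2; per-period yield y/m = 0.044500
Number of cashflows N = 14
Cashflows (t years, CF_t, discount factor 1/(1+y/m)^(m*t), PV):
  t = 0.5000: CF_t = 3.000000, DF = 0.957396, PV = 2.872188
  t = 1.0000: CF_t = 3.000000, DF = 0.916607, PV = 2.749821
  t = 1.5000: CF_t = 3.000000, DF = 0.877556, PV = 2.632667
  t = 2.0000: CF_t = 3.000000, DF = 0.840168, PV = 2.520505
  t = 2.5000: CF_t = 3.000000, DF = 0.804374, PV = 2.413121
  t = 3.0000: CF_t = 3.000000, DF = 0.770104, PV = 2.310312
  t = 3.5000: CF_t = 3.000000, DF = 0.737294, PV = 2.211883
  t = 4.0000: CF_t = 3.000000, DF = 0.705883, PV = 2.117648
  t = 4.5000: CF_t = 3.000000, DF = 0.675809, PV = 2.027427
  t = 5.0000: CF_t = 3.000000, DF = 0.647017, PV = 1.941050
  t = 5.5000: CF_t = 3.000000, DF = 0.619451, PV = 1.858354
  t = 6.0000: CF_t = 3.000000, DF = 0.593060, PV = 1.779180
  t = 6.5000: CF_t = 3.000000, DF = 0.567793, PV = 1.703380
  t = 7.0000: CF_t = 103.000000, DF = 0.543603, PV = 55.991101
Price P = sum_t PV_t = 85.128634


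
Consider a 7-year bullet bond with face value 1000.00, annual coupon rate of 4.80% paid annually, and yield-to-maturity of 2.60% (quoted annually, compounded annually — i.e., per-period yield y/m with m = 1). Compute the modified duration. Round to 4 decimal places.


Coupon per period c = face * coupon_rate / m = 48.000000
Periods per year m = 1; per-period yield y/m = 0.026000
Number of cashflows N = 7
Cashflows (t years, CF_t, discount factor 1/(1+y/m)^(m*t), PV):
  t = 1.0000: CF_t = 48.000000, DF = 0.974659, PV = 46.783626
  t = 2.0000: CF_t = 48.000000, DF = 0.949960, PV = 45.598076
  t = 3.0000: CF_t = 48.000000, DF = 0.925887, PV = 44.442569
  t = 4.0000: CF_t = 48.000000, DF = 0.902424, PV = 43.316344
  t = 5.0000: CF_t = 48.000000, DF = 0.879555, PV = 42.218659
  t = 6.0000: CF_t = 48.000000, DF = 0.857266, PV = 41.148790
  t = 7.0000: CF_t = 1048.000000, DF = 0.835542, PV = 875.648397
Price P = sum_t PV_t = 1139.156461
First compute Macaulay numerator sum_t t * PV_t:
  t * PV_t at t = 1.0000: 46.783626
  t * PV_t at t = 2.0000: 91.196152
  t * PV_t at t = 3.0000: 133.327707
  t * PV_t at t = 4.0000: 173.265376
  t * PV_t at t = 5.0000: 211.093294
  t * PV_t at t = 6.0000: 246.892742
  t * PV_t at t = 7.0000: 6129.538782
Macaulay duration D = 7032.097679 / 1139.156461 = 6.173074
Modified duration = D / (1 + y/m) = 6.173074 / (1 + 0.026000) = 6.016642

Answer: Modified duration = 6.0166


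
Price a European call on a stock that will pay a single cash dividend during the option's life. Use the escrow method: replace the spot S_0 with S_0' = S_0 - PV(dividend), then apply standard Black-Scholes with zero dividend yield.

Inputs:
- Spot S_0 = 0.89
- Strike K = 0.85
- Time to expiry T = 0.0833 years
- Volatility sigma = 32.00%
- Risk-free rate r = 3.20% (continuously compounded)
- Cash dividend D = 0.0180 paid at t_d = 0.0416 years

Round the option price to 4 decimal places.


Answer: Price = 0.0453

Derivation:
PV(D) = D * exp(-r * t_d) = 0.0180 * 0.99866969 = 0.01797605
S_0' = S_0 - PV(D) = 0.8900 - 0.01797605 = 0.87202395
d1 = (ln(S_0'/K) + (r + sigma^2/2)*T) / (sigma*sqrt(T)) = 0.35201333
d2 = d1 - sigma*sqrt(T) = 0.25965577
exp(-rT) = 0.99733795
N(d1) = 0.63758587; N(d2) = 0.60243534
C = S_0' * N(d1) - K * exp(-rT) * N(d2) = 0.87202395 * 0.63758587 - 0.8500 * 0.99733795 * 0.60243534 = 0.0453


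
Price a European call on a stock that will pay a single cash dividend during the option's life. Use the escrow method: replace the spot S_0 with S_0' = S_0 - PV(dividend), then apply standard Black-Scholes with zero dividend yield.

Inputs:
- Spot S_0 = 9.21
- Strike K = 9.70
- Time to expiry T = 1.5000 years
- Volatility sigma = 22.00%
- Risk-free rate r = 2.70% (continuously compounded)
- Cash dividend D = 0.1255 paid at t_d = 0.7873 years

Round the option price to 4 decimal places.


PV(D) = D * exp(-r * t_d) = 0.1255 * 0.97896724 = 0.12286039
S_0' = S_0 - PV(D) = 9.2100 - 0.12286039 = 9.08713961
d1 = (ln(S_0'/K) + (r + sigma^2/2)*T) / (sigma*sqrt(T)) = 0.04280780
d2 = d1 - sigma*sqrt(T) = -0.22663607
exp(-rT) = 0.96030916
N(d1) = 0.51707263; N(d2) = 0.41035337
C = S_0' * N(d1) - K * exp(-rT) * N(d2) = 9.08713961 * 0.51707263 - 9.7000 * 0.96030916 * 0.41035337 = 0.8763

Answer: Price = 0.8763


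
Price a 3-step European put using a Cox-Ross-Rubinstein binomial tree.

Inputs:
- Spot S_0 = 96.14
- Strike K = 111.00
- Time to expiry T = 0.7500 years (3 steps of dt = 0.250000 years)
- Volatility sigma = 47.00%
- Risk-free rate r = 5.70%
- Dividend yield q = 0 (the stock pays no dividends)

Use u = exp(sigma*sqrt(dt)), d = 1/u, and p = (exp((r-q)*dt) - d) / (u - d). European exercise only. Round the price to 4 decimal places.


Answer: Price = V(0,0) = 22.2080

Derivation:
dt = T/N = 0.250000
u = exp(sigma*sqrt(dt)) = 1.264909; d = 1/u = 0.790571
p = (exp((r-q)*dt) - d) / (u - d) = 0.471776
Discount per step: exp(-r*dt) = 0.985851
Stock lattice S(k, i) with i counting down-moves:
  k=0: S(0,0) = 96.1400
  k=1: S(1,0) = 121.6083; S(1,1) = 76.0055
  k=2: S(2,0) = 153.8234; S(2,1) = 96.1400; S(2,2) = 60.0877
  k=3: S(3,0) = 194.5726; S(3,1) = 121.6083; S(3,2) = 76.0055; S(3,3) = 47.5036
Terminal payoffs V(N, i) = max(K - S_T, 0):
  V(3,0) = 0.000000; V(3,1) = 0.000000; V(3,2) = 34.994519; V(3,3) = 63.496402
Backward induction: V(k, i) = exp(-r*dt) * [p * V(k+1, i) + (1-p) * V(k+1, i+1)].
  V(2,0) = exp(-r*dt) * [p*0.000000 + (1-p)*0.000000] = 0.000000
  V(2,1) = exp(-r*dt) * [p*0.000000 + (1-p)*34.994519] = 18.223408
  V(2,2) = exp(-r*dt) * [p*34.994519 + (1-p)*63.496402] = 49.341749
  V(1,0) = exp(-r*dt) * [p*0.000000 + (1-p)*18.223408] = 9.489846
  V(1,1) = exp(-r*dt) * [p*18.223408 + (1-p)*49.341749] = 34.170453
  V(0,0) = exp(-r*dt) * [p*9.489846 + (1-p)*34.170453] = 22.208009


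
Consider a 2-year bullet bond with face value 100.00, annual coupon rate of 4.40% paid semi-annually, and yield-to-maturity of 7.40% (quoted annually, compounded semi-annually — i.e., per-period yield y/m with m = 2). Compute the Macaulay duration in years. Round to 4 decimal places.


Answer: Macaulay duration = 1.9342 years

Derivation:
Coupon per period c = face * coupon_rate / m = 2.200000
Periods per year m = 2; per-period yield y/m = 0.037000
Number of cashflows N = 4
Cashflows (t years, CF_t, discount factor 1/(1+y/m)^(m*t), PV):
  t = 0.5000: CF_t = 2.200000, DF = 0.964320, PV = 2.121504
  t = 1.0000: CF_t = 2.200000, DF = 0.929913, PV = 2.045809
  t = 1.5000: CF_t = 2.200000, DF = 0.896734, PV = 1.972815
  t = 2.0000: CF_t = 102.200000, DF = 0.864739, PV = 88.376311
Price P = sum_t PV_t = 94.516440
Macaulay numerator sum_t t * PV_t:
  t * PV_t at t = 0.5000: 1.060752
  t * PV_t at t = 1.0000: 2.045809
  t * PV_t at t = 1.5000: 2.959223
  t * PV_t at t = 2.0000: 176.752622
Macaulay duration D = (sum_t t * PV_t) / P = 182.818407 / 94.516440 = 1.934250


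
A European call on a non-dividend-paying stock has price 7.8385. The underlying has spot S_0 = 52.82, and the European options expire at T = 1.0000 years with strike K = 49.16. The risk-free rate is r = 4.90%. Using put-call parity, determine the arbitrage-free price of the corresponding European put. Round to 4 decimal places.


Put-call parity: C - P = S_0 * exp(-qT) - K * exp(-rT).
S_0 * exp(-qT) = 52.8200 * 1.00000000 = 52.82000000
K * exp(-rT) = 49.1600 * 0.95218113 = 46.80922434
P = C - S*exp(-qT) + K*exp(-rT)
P = 7.8385 - 52.82000000 + 46.80922434 = 1.8277

Answer: Put price = 1.8277


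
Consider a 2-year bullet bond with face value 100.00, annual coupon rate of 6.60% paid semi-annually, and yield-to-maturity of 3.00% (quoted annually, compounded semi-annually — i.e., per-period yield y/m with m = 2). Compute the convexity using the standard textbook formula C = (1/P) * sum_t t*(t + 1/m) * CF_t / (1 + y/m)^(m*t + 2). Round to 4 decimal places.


Answer: Convexity = 4.5615

Derivation:
Coupon per period c = face * coupon_rate / m = 3.300000
Periods per year m = 2; per-period yield y/m = 0.015000
Number of cashflows N = 4
Cashflows (t years, CF_t, discount factor 1/(1+y/m)^(m*t), PV):
  t = 0.5000: CF_t = 3.300000, DF = 0.985222, PV = 3.251232
  t = 1.0000: CF_t = 3.300000, DF = 0.970662, PV = 3.203184
  t = 1.5000: CF_t = 3.300000, DF = 0.956317, PV = 3.155846
  t = 2.0000: CF_t = 103.300000, DF = 0.942184, PV = 97.327631
Price P = sum_t PV_t = 106.937892
Convexity numerator sum_t t*(t + 1/m) * CF_t / (1+y/m)^(m*t + 2):
  t = 0.5000: term = 1.577923
  t = 1.0000: term = 4.663812
  t = 1.5000: term = 9.189777
  t = 2.0000: term = 472.361042
Convexity = (1/P) * sum = 487.792555 / 106.937892 = 4.561457


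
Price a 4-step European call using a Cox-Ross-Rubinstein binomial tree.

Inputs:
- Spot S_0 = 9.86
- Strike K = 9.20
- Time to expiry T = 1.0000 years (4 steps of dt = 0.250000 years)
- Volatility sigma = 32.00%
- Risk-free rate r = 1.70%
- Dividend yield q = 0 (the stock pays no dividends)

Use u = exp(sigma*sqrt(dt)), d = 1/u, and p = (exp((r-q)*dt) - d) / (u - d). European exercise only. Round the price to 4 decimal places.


Answer: Price = V(0,0) = 1.6725

Derivation:
dt = T/N = 0.250000
u = exp(sigma*sqrt(dt)) = 1.173511; d = 1/u = 0.852144
p = (exp((r-q)*dt) - d) / (u - d) = 0.473338
Discount per step: exp(-r*dt) = 0.995759
Stock lattice S(k, i) with i counting down-moves:
  k=0: S(0,0) = 9.8600
  k=1: S(1,0) = 11.5708; S(1,1) = 8.4021
  k=2: S(2,0) = 13.5785; S(2,1) = 9.8600; S(2,2) = 7.1598
  k=3: S(3,0) = 15.9345; S(3,1) = 11.5708; S(3,2) = 8.4021; S(3,3) = 6.1012
  k=4: S(4,0) = 18.6993; S(4,1) = 13.5785; S(4,2) = 9.8600; S(4,3) = 7.1598; S(4,4) = 5.1991
Terminal payoffs V(N, i) = max(S_T - K, 0):
  V(4,0) = 9.499301; V(4,1) = 4.378480; V(4,2) = 0.660000; V(4,3) = 0.000000; V(4,4) = 0.000000
Backward induction: V(k, i) = exp(-r*dt) * [p * V(k+1, i) + (1-p) * V(k+1, i+1)].
  V(3,0) = exp(-r*dt) * [p*9.499301 + (1-p)*4.378480] = 6.773511
  V(3,1) = exp(-r*dt) * [p*4.378480 + (1-p)*0.660000] = 2.409834
  V(3,2) = exp(-r*dt) * [p*0.660000 + (1-p)*0.000000] = 0.311078
  V(3,3) = exp(-r*dt) * [p*0.000000 + (1-p)*0.000000] = 0.000000
  V(2,0) = exp(-r*dt) * [p*6.773511 + (1-p)*2.409834] = 4.456348
  V(2,1) = exp(-r*dt) * [p*2.409834 + (1-p)*0.311078] = 1.298967
  V(2,2) = exp(-r*dt) * [p*0.311078 + (1-p)*0.000000] = 0.146621
  V(1,0) = exp(-r*dt) * [p*4.456348 + (1-p)*1.298967] = 2.781628
  V(1,1) = exp(-r*dt) * [p*1.298967 + (1-p)*0.146621] = 0.689135
  V(0,0) = exp(-r*dt) * [p*2.781628 + (1-p)*0.689135] = 1.672468


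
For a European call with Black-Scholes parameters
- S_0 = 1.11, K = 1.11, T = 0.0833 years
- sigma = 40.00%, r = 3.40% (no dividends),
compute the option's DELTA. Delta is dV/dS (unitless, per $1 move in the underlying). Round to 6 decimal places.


d1 = 0.0822559572; d2 = -0.0331910003
phi(d1) = 0.3975949305; exp(-qT) = 1.0000000000; exp(-rT) = 0.9971718069
N(d1) = 0.5327784116
Delta = exp(-qT) * N(d1) = 1.0000000000 * 0.5327784116 = 0.532778

Answer: Delta = 0.532778


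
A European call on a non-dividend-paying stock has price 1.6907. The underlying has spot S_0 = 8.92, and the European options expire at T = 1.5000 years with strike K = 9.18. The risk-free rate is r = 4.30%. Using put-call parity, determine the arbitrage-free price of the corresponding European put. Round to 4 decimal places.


Put-call parity: C - P = S_0 * exp(-qT) - K * exp(-rT).
S_0 * exp(-qT) = 8.9200 * 1.00000000 = 8.92000000
K * exp(-rT) = 9.1800 * 0.93753611 = 8.60658153
P = C - S*exp(-qT) + K*exp(-rT)
P = 1.6907 - 8.92000000 + 8.60658153 = 1.3773

Answer: Put price = 1.3773


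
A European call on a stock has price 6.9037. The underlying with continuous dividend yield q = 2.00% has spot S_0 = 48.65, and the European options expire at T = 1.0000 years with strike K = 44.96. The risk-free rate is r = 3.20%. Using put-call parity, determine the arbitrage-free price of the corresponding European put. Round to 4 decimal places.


Answer: Put price = 2.7611

Derivation:
Put-call parity: C - P = S_0 * exp(-qT) - K * exp(-rT).
S_0 * exp(-qT) = 48.6500 * 0.98019867 = 47.68666546
K * exp(-rT) = 44.9600 * 0.96850658 = 43.54405593
P = C - S*exp(-qT) + K*exp(-rT)
P = 6.9037 - 47.68666546 + 43.54405593 = 2.7611


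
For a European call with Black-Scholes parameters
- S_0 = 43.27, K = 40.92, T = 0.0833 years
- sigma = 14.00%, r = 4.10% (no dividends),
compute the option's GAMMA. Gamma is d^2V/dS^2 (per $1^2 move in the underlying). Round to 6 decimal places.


Answer: Gamma = 0.075564

Derivation:
d1 = 1.4867001496; d2 = 1.4462937144
phi(d1) = 0.1321157032; exp(-qT) = 1.0000000000; exp(-rT) = 0.9965905255
Gamma = exp(-qT) * phi(d1) / (S * sigma * sqrt(T)) = 1.0000000000 * 0.1321157032 / (43.2700 * 0.1400 * 0.2886173938) = 0.075564


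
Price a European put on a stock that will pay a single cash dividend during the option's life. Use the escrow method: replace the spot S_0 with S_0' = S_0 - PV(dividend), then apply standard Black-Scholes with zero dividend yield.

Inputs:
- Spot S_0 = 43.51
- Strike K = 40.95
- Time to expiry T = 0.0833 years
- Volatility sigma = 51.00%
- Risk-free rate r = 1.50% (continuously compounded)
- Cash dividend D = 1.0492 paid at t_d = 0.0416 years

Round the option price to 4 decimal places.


PV(D) = D * exp(-r * t_d) = 1.0492 * 0.99937619 = 1.04854550
S_0' = S_0 - PV(D) = 43.5100 - 1.04854550 = 42.46145450
d1 = (ln(S_0'/K) + (r + sigma^2/2)*T) / (sigma*sqrt(T)) = 0.32832371
d2 = d1 - sigma*sqrt(T) = 0.18112884
exp(-rT) = 0.99875128
N(-d1) = 0.37133346; N(-d2) = 0.42813322
P = K * exp(-rT) * N(-d2) - S_0' * N(-d1) = 40.9500 * 0.99875128 * 0.42813322 - 42.46145450 * 0.37133346 = 1.7428

Answer: Price = 1.7428
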